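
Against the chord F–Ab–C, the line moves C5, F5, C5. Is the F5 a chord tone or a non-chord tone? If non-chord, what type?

Chord tone (the root of F minor triad).

F minor triad contains F, Ab, C; F is the root, so it is a chord tone.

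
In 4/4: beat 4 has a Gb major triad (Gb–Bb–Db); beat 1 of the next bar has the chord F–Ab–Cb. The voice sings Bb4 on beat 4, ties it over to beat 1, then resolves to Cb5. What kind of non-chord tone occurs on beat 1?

Retardation.

The harmony at that moment is F diminished triad (F, Ab, Cb); Bb4 is not a chord tone.
It is held over (the same pitch as the preceding Bb4) and left by step up to Cb5.
Held over from the previous chord and resolving up by step — a retardation.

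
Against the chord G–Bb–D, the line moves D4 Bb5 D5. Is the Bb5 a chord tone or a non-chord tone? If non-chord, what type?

G minor triad contains G, Bb, D; Bb is the third, so it is a chord tone.

Chord tone (the third of G minor triad).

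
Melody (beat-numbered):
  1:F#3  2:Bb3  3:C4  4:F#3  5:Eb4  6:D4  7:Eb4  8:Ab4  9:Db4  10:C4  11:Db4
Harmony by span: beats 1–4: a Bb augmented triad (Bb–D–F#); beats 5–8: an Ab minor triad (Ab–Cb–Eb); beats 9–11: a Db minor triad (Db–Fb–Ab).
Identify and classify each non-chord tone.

C4 (beat 3) — escape tone; D4 (beat 6) — neighbor tone; C4 (beat 10) — neighbor tone.

The harmony at that moment is Bb augmented triad (Bb, D, F#); C4 is not a chord tone.
It is approached by step up from Bb3 and left by leap down to F#3.
Step in, leap out — an escape tone.
The harmony at that moment is Ab minor triad (Ab, Cb, Eb); D4 is not a chord tone.
It is approached by step down from Eb4 and left by step up to Eb4.
Step away and step back to the same note — a neighbor tone (lower neighbor).
The harmony at that moment is Db minor triad (Db, Fb, Ab); C4 is not a chord tone.
It is approached by step down from Db4 and left by step up to Db4.
Step away and step back to the same note — a neighbor tone (lower neighbor).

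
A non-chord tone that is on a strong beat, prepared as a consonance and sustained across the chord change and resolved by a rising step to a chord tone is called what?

Retardation.

Approach: by preparation — the pitch is first a chord tone, then held (tied or repeated) while the harmony changes under it. Departure: up by step. Metric position: strong.
A prepared dissonance that resolves upward by step — a retardation. (The same figure resolving downward would be a suspension.)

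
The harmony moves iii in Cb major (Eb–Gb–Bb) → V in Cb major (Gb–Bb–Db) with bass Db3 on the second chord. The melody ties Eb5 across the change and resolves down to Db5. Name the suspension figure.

At the second chord the bass is Db3. The suspended Eb5 lies a ninth above the bass; after resolving down by step to Db5, the interval above the bass becomes an octave.
Suspension figures are named by those two intervals: 9–8.

9–8 suspension.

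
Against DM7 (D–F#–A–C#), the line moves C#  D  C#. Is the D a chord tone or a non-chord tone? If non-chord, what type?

Chord tone (the root of D major seventh chord).

D major seventh chord contains D, F#, A, C#; D is the root, so it is a chord tone.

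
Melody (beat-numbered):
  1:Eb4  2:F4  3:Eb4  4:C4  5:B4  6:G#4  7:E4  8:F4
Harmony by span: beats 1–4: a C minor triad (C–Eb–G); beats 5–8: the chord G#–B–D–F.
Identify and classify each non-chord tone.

F4 (beat 2) — neighbor tone; E4 (beat 7) — appoggiatura.

The harmony at that moment is C minor triad (C, Eb, G); F4 is not a chord tone.
It is approached by step up from Eb4 and left by step down to Eb4.
Step away and step back to the same note — a neighbor tone (upper neighbor).
The harmony at that moment is G# diminished seventh chord (G#, B, D, F); E4 is not a chord tone.
It is approached by leap down from G#4 and left by step up to F4.
Leap in, step out — an appoggiatura.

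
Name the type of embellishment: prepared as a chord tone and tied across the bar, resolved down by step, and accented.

Suspension.

Approach: by preparation — the pitch is first a chord tone, then held (tied or repeated) while the harmony changes under it. Departure: down by step. Metric position: strong.
A prepared dissonance that resolves downward by step — a suspension. (The same figure resolving upward would be a retardation.)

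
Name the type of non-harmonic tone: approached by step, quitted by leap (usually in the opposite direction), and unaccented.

Escape tone.

Approach: by step. Departure: by leap. Metric position: weak.
Step in, leap out, from a weak position — an escape tone (échappée). (It is the mirror image of the appoggiatura, which leaps in and steps out on a strong beat.)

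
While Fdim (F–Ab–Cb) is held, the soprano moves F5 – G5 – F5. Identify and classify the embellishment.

The harmony at that moment is F diminished triad (F, Ab, Cb); G5 is not a chord tone.
It is approached by step up from F5 and left by step down to F5.
Step away and step back to the same note — a neighbor tone (upper neighbor).

G5 is a neighbor tone.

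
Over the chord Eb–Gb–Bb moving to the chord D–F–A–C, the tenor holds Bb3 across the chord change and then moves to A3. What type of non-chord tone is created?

The harmony at that moment is D minor seventh chord (D, F, A, C); Bb3 is not a chord tone.
It is held over (the same pitch as the preceding Bb3) and left by step down to A3.
Held over from the previous chord and resolving down by step — a suspension.

Bb3 is a suspension.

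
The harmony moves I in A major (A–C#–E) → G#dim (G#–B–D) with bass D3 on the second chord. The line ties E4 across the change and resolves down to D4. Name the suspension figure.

9–8 suspension.

At the second chord the bass is D3. The suspended E4 lies a ninth above the bass; after resolving down by step to D4, the interval above the bass becomes an octave.
Suspension figures are named by those two intervals: 9–8.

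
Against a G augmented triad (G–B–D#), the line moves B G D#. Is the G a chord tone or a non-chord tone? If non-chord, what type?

Chord tone (the root of G augmented triad).

G augmented triad contains G, B, D#; G is the root, so it is a chord tone.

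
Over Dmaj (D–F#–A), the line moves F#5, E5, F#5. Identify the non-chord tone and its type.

E5 is a neighbor tone.

The harmony at that moment is D major triad (D, F#, A); E5 is not a chord tone.
It is approached by step down from F#5 and left by step up to F#5.
Step away and step back to the same note — a neighbor tone (lower neighbor).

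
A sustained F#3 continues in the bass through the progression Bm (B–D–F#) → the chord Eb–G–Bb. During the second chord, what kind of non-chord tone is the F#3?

The harmony at that moment is Eb major triad (Eb, G, Bb); F#3 is not a chord tone.
It is held over (the same pitch as the preceding F#3) and then sustained as the same pitch into the next harmony.
Sustained through a change of harmony — a pedal tone.

Pedal tone (pedal point).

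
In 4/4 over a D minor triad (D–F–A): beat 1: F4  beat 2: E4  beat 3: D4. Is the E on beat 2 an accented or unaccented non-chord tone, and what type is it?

Unaccented passing tone.

The harmony at that moment is D minor triad (D, F, A); E4 is not a chord tone.
It is approached by step down from F4 and left by step down to D4.
Step in, step out in the same direction — a passing tone.
It falls on a weak beat, so it is unaccented.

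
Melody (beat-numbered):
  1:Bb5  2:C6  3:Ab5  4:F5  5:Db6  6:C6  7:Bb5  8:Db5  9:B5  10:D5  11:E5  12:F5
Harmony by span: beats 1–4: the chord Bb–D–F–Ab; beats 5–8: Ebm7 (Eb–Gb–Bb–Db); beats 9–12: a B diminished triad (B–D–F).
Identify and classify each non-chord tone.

The harmony at that moment is Bb dominant seventh chord (Bb, D, F, Ab); C6 is not a chord tone.
It is approached by step up from Bb5 and left by leap down to Ab5.
Step in, leap out — an escape tone.
The harmony at that moment is Eb minor seventh chord (Eb, Gb, Bb, Db); C6 is not a chord tone.
It is approached by step down from Db6 and left by step down to Bb5.
Step in, step out in the same direction — a passing tone.
The harmony at that moment is B diminished triad (B, D, F); E5 is not a chord tone.
It is approached by step up from D5 and left by step up to F5.
Step in, step out in the same direction — a passing tone.

C6 (beat 2) — escape tone; C6 (beat 6) — passing tone; E5 (beat 11) — passing tone.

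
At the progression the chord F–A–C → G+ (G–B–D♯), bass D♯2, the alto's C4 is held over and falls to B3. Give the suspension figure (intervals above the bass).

At the second chord the bass is D♯2. The suspended C4 lies a seventh above the bass; after resolving down by step to B3, the interval above the bass becomes a sixth.
Suspension figures are named by those two intervals: 7–6.

7–6 suspension.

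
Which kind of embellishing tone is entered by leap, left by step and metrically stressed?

Approach: by leap. Departure: by step. Metric position: strong.
Leap in, step out, in a metrically strong position — an appoggiatura. (It is the mirror image of the escape tone, which steps in and leaps out from a weak position.)

Appoggiatura.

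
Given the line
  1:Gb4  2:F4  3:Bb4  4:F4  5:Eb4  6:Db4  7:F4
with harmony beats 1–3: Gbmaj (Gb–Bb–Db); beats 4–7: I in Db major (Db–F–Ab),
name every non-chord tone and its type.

F4 (beat 2) — escape tone; Eb4 (beat 5) — passing tone.

The harmony at that moment is Gb major triad (Gb, Bb, Db); F4 is not a chord tone.
It is approached by step down from Gb4 and left by leap up to Bb4.
Step in, leap out — an escape tone.
The harmony at that moment is Db major triad (Db, F, Ab); Eb4 is not a chord tone.
It is approached by step down from F4 and left by step down to Db4.
Step in, step out in the same direction — a passing tone.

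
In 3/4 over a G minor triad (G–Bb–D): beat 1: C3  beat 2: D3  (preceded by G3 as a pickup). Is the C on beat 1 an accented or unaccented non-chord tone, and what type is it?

The harmony at that moment is G minor triad (G, Bb, D); C3 is not a chord tone.
It is approached by leap down from G3 and left by step up to D3.
Leap in, step out — an appoggiatura.
It falls on the downbeat, so it is accented.

Accented appoggiatura.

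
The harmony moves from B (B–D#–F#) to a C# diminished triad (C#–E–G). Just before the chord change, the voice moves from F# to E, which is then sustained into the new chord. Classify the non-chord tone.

E is an anticipation.

The harmony at that moment is B major triad (B, D#, F#); E is not a chord tone.
It is approached by step down from F# and then sustained as the same pitch into the next harmony.
Arriving early and becoming a chord tone when the harmony changes — an anticipation.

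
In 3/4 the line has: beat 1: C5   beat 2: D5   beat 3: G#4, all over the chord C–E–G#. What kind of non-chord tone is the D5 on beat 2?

The harmony at that moment is C augmented triad (C, E, G#); D5 is not a chord tone.
It is approached by step up from C5 and left by leap down to G#4.
Step in, leap out, on a weak beat — an escape tone.

Escape tone.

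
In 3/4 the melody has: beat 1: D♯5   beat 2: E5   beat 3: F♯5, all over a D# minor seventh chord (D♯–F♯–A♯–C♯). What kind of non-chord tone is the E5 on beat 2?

Passing tone.

The harmony at that moment is D♯ minor seventh chord (D♯, F♯, A♯, C♯); E5 is not a chord tone.
It is approached by step up from D♯5 and left by step up to F♯5.
Step in, step out in the same direction — a passing tone.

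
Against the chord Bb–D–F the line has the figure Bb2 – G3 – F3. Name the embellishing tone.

G3 is an appoggiatura.

The harmony at that moment is Bb major triad (Bb, D, F); G3 is not a chord tone.
It is approached by leap up from Bb2 and left by step down to F3.
Leap in, step out — an appoggiatura.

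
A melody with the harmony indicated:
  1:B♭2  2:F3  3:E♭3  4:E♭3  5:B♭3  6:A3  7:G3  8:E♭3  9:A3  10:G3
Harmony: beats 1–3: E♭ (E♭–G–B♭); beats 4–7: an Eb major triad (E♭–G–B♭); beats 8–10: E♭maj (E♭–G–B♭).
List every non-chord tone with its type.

The harmony at that moment is E♭ major triad (E♭, G, B♭); F3 is not a chord tone.
It is approached by leap up from B♭2 and left by step down to E♭3.
Leap in, step out — an appoggiatura.
The harmony at that moment is E♭ major triad (E♭, G, B♭); A3 is not a chord tone.
It is approached by step down from B♭3 and left by step down to G3.
Step in, step out in the same direction — a passing tone.
The harmony at that moment is E♭ major triad (E♭, G, B♭); A3 is not a chord tone.
It is approached by leap up from E♭3 and left by step down to G3.
Leap in, step out — an appoggiatura.

F3 (beat 2) — appoggiatura; A3 (beat 6) — passing tone; A3 (beat 9) — appoggiatura.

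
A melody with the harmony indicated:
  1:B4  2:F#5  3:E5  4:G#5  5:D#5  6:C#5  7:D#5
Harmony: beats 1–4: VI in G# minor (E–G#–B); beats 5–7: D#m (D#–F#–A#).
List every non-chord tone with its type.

F#5 (beat 2) — appoggiatura; C#5 (beat 6) — neighbor tone.

The harmony at that moment is E major triad (E, G#, B); F#5 is not a chord tone.
It is approached by leap up from B4 and left by step down to E5.
Leap in, step out — an appoggiatura.
The harmony at that moment is D# minor triad (D#, F#, A#); C#5 is not a chord tone.
It is approached by step down from D#5 and left by step up to D#5.
Step away and step back to the same note — a neighbor tone (lower neighbor).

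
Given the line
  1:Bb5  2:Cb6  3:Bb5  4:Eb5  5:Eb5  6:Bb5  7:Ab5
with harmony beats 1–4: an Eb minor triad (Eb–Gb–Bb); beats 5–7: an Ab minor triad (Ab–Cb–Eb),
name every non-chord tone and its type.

The harmony at that moment is Eb minor triad (Eb, Gb, Bb); Cb6 is not a chord tone.
It is approached by step up from Bb5 and left by step down to Bb5.
Step away and step back to the same note — a neighbor tone (upper neighbor).
The harmony at that moment is Ab minor triad (Ab, Cb, Eb); Bb5 is not a chord tone.
It is approached by leap up from Eb5 and left by step down to Ab5.
Leap in, step out — an appoggiatura.

Cb6 (beat 2) — neighbor tone; Bb5 (beat 6) — appoggiatura.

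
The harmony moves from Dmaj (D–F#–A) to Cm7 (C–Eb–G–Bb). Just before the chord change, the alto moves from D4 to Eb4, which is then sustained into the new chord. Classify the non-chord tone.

Eb4 is an anticipation.

The harmony at that moment is D major triad (D, F#, A); Eb4 is not a chord tone.
It is approached by step up from D4 and then sustained as the same pitch into the next harmony.
Arriving early and becoming a chord tone when the harmony changes — an anticipation.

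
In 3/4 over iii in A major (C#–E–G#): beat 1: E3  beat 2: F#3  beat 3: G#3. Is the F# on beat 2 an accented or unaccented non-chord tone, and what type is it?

The harmony at that moment is C# minor triad (C#, E, G#); F#3 is not a chord tone.
It is approached by step up from E3 and left by step up to G#3.
Step in, step out in the same direction — a passing tone.
It falls on a weak beat, so it is unaccented.

Unaccented passing tone.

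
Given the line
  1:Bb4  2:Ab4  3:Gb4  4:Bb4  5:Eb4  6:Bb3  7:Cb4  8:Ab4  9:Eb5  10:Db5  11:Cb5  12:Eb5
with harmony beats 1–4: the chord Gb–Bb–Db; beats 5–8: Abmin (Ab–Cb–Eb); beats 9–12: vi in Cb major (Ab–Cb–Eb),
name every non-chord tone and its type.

Ab4 (beat 2) — passing tone; Bb3 (beat 6) — appoggiatura; Db5 (beat 10) — passing tone.

The harmony at that moment is Gb major triad (Gb, Bb, Db); Ab4 is not a chord tone.
It is approached by step down from Bb4 and left by step down to Gb4.
Step in, step out in the same direction — a passing tone.
The harmony at that moment is Ab minor triad (Ab, Cb, Eb); Bb3 is not a chord tone.
It is approached by leap down from Eb4 and left by step up to Cb4.
Leap in, step out — an appoggiatura.
The harmony at that moment is Ab minor triad (Ab, Cb, Eb); Db5 is not a chord tone.
It is approached by step down from Eb5 and left by step down to Cb5.
Step in, step out in the same direction — a passing tone.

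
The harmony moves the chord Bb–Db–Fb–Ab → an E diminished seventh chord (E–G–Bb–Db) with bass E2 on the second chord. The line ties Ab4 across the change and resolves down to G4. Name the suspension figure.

At the second chord the bass is E2. The suspended Ab4 lies a fourth above the bass; after resolving down by step to G4, the interval above the bass becomes a third.
Suspension figures are named by those two intervals: 4–3.

4–3 suspension.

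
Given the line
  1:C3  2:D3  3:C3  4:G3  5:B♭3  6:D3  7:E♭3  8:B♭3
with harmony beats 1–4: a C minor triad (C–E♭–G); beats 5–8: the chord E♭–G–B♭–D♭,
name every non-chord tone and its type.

The harmony at that moment is C minor triad (C, E♭, G); D3 is not a chord tone.
It is approached by step up from C3 and left by step down to C3.
Step away and step back to the same note — a neighbor tone (upper neighbor).
The harmony at that moment is E♭ dominant seventh chord (E♭, G, B♭, D♭); D3 is not a chord tone.
It is approached by leap down from B♭3 and left by step up to E♭3.
Leap in, step out — an appoggiatura.

D3 (beat 2) — neighbor tone; D3 (beat 6) — appoggiatura.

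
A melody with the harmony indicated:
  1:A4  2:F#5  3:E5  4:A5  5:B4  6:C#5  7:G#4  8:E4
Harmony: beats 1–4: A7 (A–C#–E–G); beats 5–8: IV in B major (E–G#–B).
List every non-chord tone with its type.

The harmony at that moment is A dominant seventh chord (A, C#, E, G); F#5 is not a chord tone.
It is approached by leap up from A4 and left by step down to E5.
Leap in, step out — an appoggiatura.
The harmony at that moment is E major triad (E, G#, B); C#5 is not a chord tone.
It is approached by step up from B4 and left by leap down to G#4.
Step in, leap out — an escape tone.

F#5 (beat 2) — appoggiatura; C#5 (beat 6) — escape tone.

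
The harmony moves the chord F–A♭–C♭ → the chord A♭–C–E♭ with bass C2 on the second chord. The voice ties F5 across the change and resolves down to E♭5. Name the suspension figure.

4–3 suspension.

At the second chord the bass is C2. The suspended F5 lies a fourth above the bass; after resolving down by step to E♭5, the interval above the bass becomes a third.
Suspension figures are named by those two intervals: 4–3.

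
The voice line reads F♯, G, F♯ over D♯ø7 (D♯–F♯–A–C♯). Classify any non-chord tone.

The harmony at that moment is D♯ half-diminished seventh chord (D♯, F♯, A, C♯); G is not a chord tone.
It is approached by step up from F♯ and left by step down to F♯.
Step away and step back to the same note — a neighbor tone (upper neighbor).

G is a neighbor tone.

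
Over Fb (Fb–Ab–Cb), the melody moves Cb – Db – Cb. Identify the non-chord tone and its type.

Db is a neighbor tone.

The harmony at that moment is Fb major triad (Fb, Ab, Cb); Db is not a chord tone.
It is approached by step up from Cb and left by step down to Cb.
Step away and step back to the same note — a neighbor tone (upper neighbor).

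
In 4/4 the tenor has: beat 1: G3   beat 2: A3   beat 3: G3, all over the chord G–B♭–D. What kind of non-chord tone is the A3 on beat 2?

Upper neighbor tone.

The harmony at that moment is G minor triad (G, B♭, D); A3 is not a chord tone.
It is approached by step up from G3 and left by step down to G3.
Step away and step back to the same note — a neighbor tone (upper neighbor).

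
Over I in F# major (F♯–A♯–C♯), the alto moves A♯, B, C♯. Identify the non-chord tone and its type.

B is a passing tone.

The harmony at that moment is F♯ major triad (F♯, A♯, C♯); B is not a chord tone.
It is approached by step up from A♯ and left by step up to C♯.
Step in, step out in the same direction — a passing tone.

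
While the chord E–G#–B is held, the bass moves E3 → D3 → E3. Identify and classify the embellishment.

D3 is a neighbor tone.

The harmony at that moment is E major triad (E, G#, B); D3 is not a chord tone.
It is approached by step down from E3 and left by step up to E3.
Step away and step back to the same note — a neighbor tone (lower neighbor).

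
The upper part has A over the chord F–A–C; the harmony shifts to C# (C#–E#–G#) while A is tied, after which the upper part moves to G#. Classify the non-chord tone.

A is a suspension.

The harmony at that moment is C# major triad (C#, E#, G#); A is not a chord tone.
It is held over (the same pitch as the preceding A) and left by step down to G#.
Held over from the previous chord and resolving down by step — a suspension.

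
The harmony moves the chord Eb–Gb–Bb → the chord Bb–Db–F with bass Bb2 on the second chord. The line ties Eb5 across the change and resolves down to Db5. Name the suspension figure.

4–3 suspension.

At the second chord the bass is Bb2. The suspended Eb5 lies a fourth above the bass; after resolving down by step to Db5, the interval above the bass becomes a third.
Suspension figures are named by those two intervals: 4–3.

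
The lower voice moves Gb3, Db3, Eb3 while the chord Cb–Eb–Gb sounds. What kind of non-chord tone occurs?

Db3 is an appoggiatura.

The harmony at that moment is Cb major triad (Cb, Eb, Gb); Db3 is not a chord tone.
It is approached by leap down from Gb3 and left by step up to Eb3.
Leap in, step out — an appoggiatura.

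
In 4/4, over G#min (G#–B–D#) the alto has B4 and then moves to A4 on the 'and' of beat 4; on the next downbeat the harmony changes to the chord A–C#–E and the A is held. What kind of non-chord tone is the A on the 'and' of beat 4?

Anticipation.

The harmony at that moment is G# minor triad (G#, B, D#); A4 is not a chord tone.
It is approached by step down from B4 and then sustained as the same pitch into the next harmony.
Arriving early and becoming a chord tone when the harmony changes — an anticipation.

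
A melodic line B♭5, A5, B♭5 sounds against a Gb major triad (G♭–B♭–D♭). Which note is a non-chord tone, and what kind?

A5 is a neighbor tone.

The harmony at that moment is G♭ major triad (G♭, B♭, D♭); A5 is not a chord tone.
It is approached by step down from B♭5 and left by step up to B♭5.
Step away and step back to the same note — a neighbor tone (lower neighbor).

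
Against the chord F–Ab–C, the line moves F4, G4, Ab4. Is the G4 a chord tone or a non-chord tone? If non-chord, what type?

Non-chord tone — a passing tone.

The harmony at that moment is F minor triad (F, Ab, C); G4 is not a chord tone.
It is approached by step up from F4 and left by step up to Ab4.
Step in, step out in the same direction — a passing tone.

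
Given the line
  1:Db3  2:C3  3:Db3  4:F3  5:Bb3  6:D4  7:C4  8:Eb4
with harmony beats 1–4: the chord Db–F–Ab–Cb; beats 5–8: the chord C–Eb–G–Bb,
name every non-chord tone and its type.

The harmony at that moment is Db dominant seventh chord (Db, F, Ab, Cb); C3 is not a chord tone.
It is approached by step down from Db3 and left by step up to Db3.
Step away and step back to the same note — a neighbor tone (lower neighbor).
The harmony at that moment is C minor seventh chord (C, Eb, G, Bb); D4 is not a chord tone.
It is approached by leap up from Bb3 and left by step down to C4.
Leap in, step out — an appoggiatura.

C3 (beat 2) — neighbor tone; D4 (beat 6) — appoggiatura.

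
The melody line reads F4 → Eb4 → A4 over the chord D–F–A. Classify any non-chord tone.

Eb4 is an escape tone.

The harmony at that moment is D minor triad (D, F, A); Eb4 is not a chord tone.
It is approached by step down from F4 and left by leap up to A4.
Step in, leap out — an escape tone.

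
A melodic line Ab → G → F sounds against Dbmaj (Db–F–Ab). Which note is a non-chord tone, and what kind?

G is a passing tone.

The harmony at that moment is Db major triad (Db, F, Ab); G is not a chord tone.
It is approached by step down from Ab and left by step down to F.
Step in, step out in the same direction — a passing tone.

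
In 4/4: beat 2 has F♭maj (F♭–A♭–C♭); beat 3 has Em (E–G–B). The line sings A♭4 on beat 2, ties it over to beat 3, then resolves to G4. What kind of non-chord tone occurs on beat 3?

The harmony at that moment is E minor triad (E, G, B); A♭4 is not a chord tone.
It is held over (the same pitch as the preceding A♭4) and left by step down to G4.
Held over from the previous chord and resolving down by step — a suspension.

Suspension.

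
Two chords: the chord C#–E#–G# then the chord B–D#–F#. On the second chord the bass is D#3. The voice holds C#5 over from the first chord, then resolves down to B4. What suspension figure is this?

At the second chord the bass is D#3. The suspended C#5 lies a seventh above the bass; after resolving down by step to B4, the interval above the bass becomes a sixth.
Suspension figures are named by those two intervals: 7–6.

7–6 suspension.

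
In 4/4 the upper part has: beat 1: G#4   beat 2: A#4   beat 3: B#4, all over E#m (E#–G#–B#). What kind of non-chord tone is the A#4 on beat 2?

The harmony at that moment is E# minor triad (E#, G#, B#); A#4 is not a chord tone.
It is approached by step up from G#4 and left by step up to B#4.
Step in, step out in the same direction — a passing tone.

Passing tone.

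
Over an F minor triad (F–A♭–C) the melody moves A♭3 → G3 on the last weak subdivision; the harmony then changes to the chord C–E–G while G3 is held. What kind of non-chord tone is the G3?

The harmony at that moment is F minor triad (F, A♭, C); G3 is not a chord tone.
It is approached by step down from A♭3 and then sustained as the same pitch into the next harmony.
Arriving early and becoming a chord tone when the harmony changes — an anticipation.

G3 is an anticipation.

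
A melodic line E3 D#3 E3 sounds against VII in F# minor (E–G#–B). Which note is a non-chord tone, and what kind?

D#3 is a neighbor tone.

The harmony at that moment is E major triad (E, G#, B); D#3 is not a chord tone.
It is approached by step down from E3 and left by step up to E3.
Step away and step back to the same note — a neighbor tone (lower neighbor).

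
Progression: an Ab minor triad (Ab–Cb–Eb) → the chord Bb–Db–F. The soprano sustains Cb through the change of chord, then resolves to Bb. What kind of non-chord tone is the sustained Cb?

Cb is a suspension.

The harmony at that moment is Bb minor triad (Bb, Db, F); Cb is not a chord tone.
It is held over (the same pitch as the preceding Cb) and left by step down to Bb.
Held over from the previous chord and resolving down by step — a suspension.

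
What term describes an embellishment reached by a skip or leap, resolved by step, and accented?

Appoggiatura.

Approach: by leap. Departure: by step. Metric position: strong.
Leap in, step out, in a metrically strong position — an appoggiatura. (It is the mirror image of the escape tone, which steps in and leaps out from a weak position.)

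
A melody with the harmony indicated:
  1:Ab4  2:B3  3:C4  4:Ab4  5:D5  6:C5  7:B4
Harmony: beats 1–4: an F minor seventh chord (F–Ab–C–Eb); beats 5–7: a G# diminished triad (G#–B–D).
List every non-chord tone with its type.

The harmony at that moment is F minor seventh chord (F, Ab, C, Eb); B3 is not a chord tone.
It is approached by leap down from Ab4 and left by step up to C4.
Leap in, step out — an appoggiatura.
The harmony at that moment is G# diminished triad (G#, B, D); C5 is not a chord tone.
It is approached by step down from D5 and left by step down to B4.
Step in, step out in the same direction — a passing tone.

B3 (beat 2) — appoggiatura; C5 (beat 6) — passing tone.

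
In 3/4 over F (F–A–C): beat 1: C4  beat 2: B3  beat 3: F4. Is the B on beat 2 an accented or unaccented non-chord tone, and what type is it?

Unaccented escape tone.

The harmony at that moment is F major triad (F, A, C); B3 is not a chord tone.
It is approached by step down from C4 and left by leap up to F4.
Step in, leap out — an escape tone.
It falls on a weak beat, so it is unaccented.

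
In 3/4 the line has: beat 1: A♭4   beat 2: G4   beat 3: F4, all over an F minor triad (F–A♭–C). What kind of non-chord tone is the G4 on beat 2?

The harmony at that moment is F minor triad (F, A♭, C); G4 is not a chord tone.
It is approached by step down from A♭4 and left by step down to F4.
Step in, step out in the same direction — a passing tone.

Passing tone.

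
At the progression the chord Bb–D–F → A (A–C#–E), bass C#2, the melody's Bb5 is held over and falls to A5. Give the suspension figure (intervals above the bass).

At the second chord the bass is C#2. The suspended Bb5 lies a seventh above the bass; after resolving down by step to A5, the interval above the bass becomes a sixth.
Suspension figures are named by those two intervals: 7–6.

7–6 suspension.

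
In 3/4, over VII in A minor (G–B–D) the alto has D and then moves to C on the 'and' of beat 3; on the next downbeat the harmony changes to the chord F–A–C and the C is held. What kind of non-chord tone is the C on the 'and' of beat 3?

The harmony at that moment is G major triad (G, B, D); C is not a chord tone.
It is approached by step down from D and then sustained as the same pitch into the next harmony.
Arriving early and becoming a chord tone when the harmony changes — an anticipation.

Anticipation.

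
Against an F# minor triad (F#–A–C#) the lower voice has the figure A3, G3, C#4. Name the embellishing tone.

The harmony at that moment is F# minor triad (F#, A, C#); G3 is not a chord tone.
It is approached by step down from A3 and left by leap up to C#4.
Step in, leap out — an escape tone.

G3 is an escape tone.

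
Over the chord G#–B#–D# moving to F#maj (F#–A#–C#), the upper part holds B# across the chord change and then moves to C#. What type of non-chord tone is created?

The harmony at that moment is F# major triad (F#, A#, C#); B# is not a chord tone.
It is held over (the same pitch as the preceding B#) and left by step up to C#.
Held over from the previous chord and resolving up by step — a retardation.

B# is a retardation.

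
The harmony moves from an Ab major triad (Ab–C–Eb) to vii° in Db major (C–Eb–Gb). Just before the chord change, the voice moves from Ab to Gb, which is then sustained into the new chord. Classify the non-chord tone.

The harmony at that moment is Ab major triad (Ab, C, Eb); Gb is not a chord tone.
It is approached by step down from Ab and then sustained as the same pitch into the next harmony.
Arriving early and becoming a chord tone when the harmony changes — an anticipation.

Gb is an anticipation.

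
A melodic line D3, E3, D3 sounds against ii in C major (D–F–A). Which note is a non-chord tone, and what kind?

E3 is a neighbor tone.

The harmony at that moment is D minor triad (D, F, A); E3 is not a chord tone.
It is approached by step up from D3 and left by step down to D3.
Step away and step back to the same note — a neighbor tone (upper neighbor).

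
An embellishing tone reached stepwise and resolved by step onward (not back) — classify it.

Approach: by step. Departure: by step, continuing in the same direction.
Stepwise on both sides with no change of direction means the note fills in the space between two different chord tones — a passing tone. (Had it turned back to its starting note it would be a neighbor tone instead.)

Passing tone.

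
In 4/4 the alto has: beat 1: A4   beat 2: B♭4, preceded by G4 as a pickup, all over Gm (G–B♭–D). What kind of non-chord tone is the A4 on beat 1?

The harmony at that moment is G minor triad (G, B♭, D); A4 is not a chord tone.
It is approached by step up from G4 and left by step up to B♭4.
Step in, step out in the same direction — a passing tone.

Passing tone.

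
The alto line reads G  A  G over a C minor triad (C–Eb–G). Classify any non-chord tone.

The harmony at that moment is C minor triad (C, Eb, G); A is not a chord tone.
It is approached by step up from G and left by step down to G.
Step away and step back to the same note — a neighbor tone (upper neighbor).

A is a neighbor tone.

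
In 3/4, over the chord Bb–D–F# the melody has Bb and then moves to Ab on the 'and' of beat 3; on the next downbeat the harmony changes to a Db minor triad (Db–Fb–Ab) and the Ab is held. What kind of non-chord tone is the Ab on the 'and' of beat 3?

The harmony at that moment is Bb augmented triad (Bb, D, F#); Ab is not a chord tone.
It is approached by step down from Bb and then sustained as the same pitch into the next harmony.
Arriving early and becoming a chord tone when the harmony changes — an anticipation.

Anticipation.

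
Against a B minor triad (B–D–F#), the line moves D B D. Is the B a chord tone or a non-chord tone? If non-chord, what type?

B minor triad contains B, D, F#; B is the root, so it is a chord tone.

Chord tone (the root of B minor triad).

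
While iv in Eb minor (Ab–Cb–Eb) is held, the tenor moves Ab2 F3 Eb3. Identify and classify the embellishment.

F3 is an appoggiatura.

The harmony at that moment is Ab minor triad (Ab, Cb, Eb); F3 is not a chord tone.
It is approached by leap up from Ab2 and left by step down to Eb3.
Leap in, step out — an appoggiatura.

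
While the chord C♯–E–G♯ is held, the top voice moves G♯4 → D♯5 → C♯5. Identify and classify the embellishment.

D♯5 is an appoggiatura.

The harmony at that moment is C♯ minor triad (C♯, E, G♯); D♯5 is not a chord tone.
It is approached by leap up from G♯4 and left by step down to C♯5.
Leap in, step out — an appoggiatura.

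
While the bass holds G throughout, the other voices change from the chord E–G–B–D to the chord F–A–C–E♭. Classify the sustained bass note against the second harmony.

The harmony at that moment is F dominant seventh chord (F, A, C, E♭); G is not a chord tone.
It is held over (the same pitch as the preceding G) and then sustained as the same pitch into the next harmony.
Sustained through a change of harmony — a pedal tone.

Pedal tone (pedal point).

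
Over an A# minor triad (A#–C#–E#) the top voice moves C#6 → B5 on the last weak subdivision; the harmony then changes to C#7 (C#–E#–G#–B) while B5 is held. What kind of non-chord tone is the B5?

B5 is an anticipation.

The harmony at that moment is A# minor triad (A#, C#, E#); B5 is not a chord tone.
It is approached by step down from C#6 and then sustained as the same pitch into the next harmony.
Arriving early and becoming a chord tone when the harmony changes — an anticipation.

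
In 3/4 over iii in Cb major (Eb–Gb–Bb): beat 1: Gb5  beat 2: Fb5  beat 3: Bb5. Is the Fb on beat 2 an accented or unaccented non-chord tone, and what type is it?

The harmony at that moment is Eb minor triad (Eb, Gb, Bb); Fb5 is not a chord tone.
It is approached by step down from Gb5 and left by leap up to Bb5.
Step in, leap out — an escape tone.
It falls on a weak beat, so it is unaccented.

Unaccented escape tone.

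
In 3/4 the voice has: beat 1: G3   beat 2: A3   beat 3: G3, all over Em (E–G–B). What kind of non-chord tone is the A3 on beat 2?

Upper neighbor tone.

The harmony at that moment is E minor triad (E, G, B); A3 is not a chord tone.
It is approached by step up from G3 and left by step down to G3.
Step away and step back to the same note — a neighbor tone (upper neighbor).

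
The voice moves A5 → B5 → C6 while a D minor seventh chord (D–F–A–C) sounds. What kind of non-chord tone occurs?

The harmony at that moment is D minor seventh chord (D, F, A, C); B5 is not a chord tone.
It is approached by step up from A5 and left by step up to C6.
Step in, step out in the same direction — a passing tone.

B5 is a passing tone.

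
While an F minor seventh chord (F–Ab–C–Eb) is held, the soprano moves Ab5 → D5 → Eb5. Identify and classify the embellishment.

The harmony at that moment is F minor seventh chord (F, Ab, C, Eb); D5 is not a chord tone.
It is approached by leap down from Ab5 and left by step up to Eb5.
Leap in, step out — an appoggiatura.

D5 is an appoggiatura.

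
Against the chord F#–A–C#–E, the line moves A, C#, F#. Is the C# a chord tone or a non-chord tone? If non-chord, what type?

Chord tone (the fifth of F# minor seventh chord).

F# minor seventh chord contains F#, A, C#, E; C# is the fifth, so it is a chord tone.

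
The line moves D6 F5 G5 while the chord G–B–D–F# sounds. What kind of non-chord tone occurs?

F5 is an appoggiatura.

The harmony at that moment is G major seventh chord (G, B, D, F#); F5 is not a chord tone.
It is approached by leap down from D6 and left by step up to G5.
Leap in, step out — an appoggiatura.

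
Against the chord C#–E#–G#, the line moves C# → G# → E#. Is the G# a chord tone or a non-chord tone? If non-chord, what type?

C# major triad contains C#, E#, G#; G# is the fifth, so it is a chord tone.

Chord tone (the fifth of C# major triad).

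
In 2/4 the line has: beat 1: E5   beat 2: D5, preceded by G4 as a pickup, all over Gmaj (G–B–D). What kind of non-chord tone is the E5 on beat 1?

Appoggiatura.

The harmony at that moment is G major triad (G, B, D); E5 is not a chord tone.
It is approached by leap up from G4 and left by step down to D5.
Leap in, step out, metrically accented — an appoggiatura.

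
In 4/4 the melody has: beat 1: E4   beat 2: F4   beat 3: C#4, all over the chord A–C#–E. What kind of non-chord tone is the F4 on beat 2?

The harmony at that moment is A major triad (A, C#, E); F4 is not a chord tone.
It is approached by step up from E4 and left by leap down to C#4.
Step in, leap out, on a weak beat — an escape tone.

Escape tone.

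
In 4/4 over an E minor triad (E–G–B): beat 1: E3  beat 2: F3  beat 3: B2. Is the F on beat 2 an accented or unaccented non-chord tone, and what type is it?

The harmony at that moment is E minor triad (E, G, B); F3 is not a chord tone.
It is approached by step up from E3 and left by leap down to B2.
Step in, leap out — an escape tone.
It falls on a weak beat, so it is unaccented.

Unaccented escape tone.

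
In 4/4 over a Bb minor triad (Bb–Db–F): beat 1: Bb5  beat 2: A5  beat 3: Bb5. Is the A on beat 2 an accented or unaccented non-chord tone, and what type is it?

Unaccented neighbor tone.

The harmony at that moment is Bb minor triad (Bb, Db, F); A5 is not a chord tone.
It is approached by step down from Bb5 and left by step up to Bb5.
Step away and step back to the same note — a neighbor tone (lower neighbor).
It falls on a weak beat, so it is unaccented.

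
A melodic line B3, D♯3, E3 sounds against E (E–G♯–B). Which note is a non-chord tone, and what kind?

D♯3 is an appoggiatura.

The harmony at that moment is E major triad (E, G♯, B); D♯3 is not a chord tone.
It is approached by leap down from B3 and left by step up to E3.
Leap in, step out — an appoggiatura.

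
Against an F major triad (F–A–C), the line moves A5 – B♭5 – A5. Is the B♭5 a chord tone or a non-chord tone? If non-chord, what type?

Non-chord tone — a neighbor tone.

The harmony at that moment is F major triad (F, A, C); B♭5 is not a chord tone.
It is approached by step up from A5 and left by step down to A5.
Step away and step back to the same note — a neighbor tone (upper neighbor).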